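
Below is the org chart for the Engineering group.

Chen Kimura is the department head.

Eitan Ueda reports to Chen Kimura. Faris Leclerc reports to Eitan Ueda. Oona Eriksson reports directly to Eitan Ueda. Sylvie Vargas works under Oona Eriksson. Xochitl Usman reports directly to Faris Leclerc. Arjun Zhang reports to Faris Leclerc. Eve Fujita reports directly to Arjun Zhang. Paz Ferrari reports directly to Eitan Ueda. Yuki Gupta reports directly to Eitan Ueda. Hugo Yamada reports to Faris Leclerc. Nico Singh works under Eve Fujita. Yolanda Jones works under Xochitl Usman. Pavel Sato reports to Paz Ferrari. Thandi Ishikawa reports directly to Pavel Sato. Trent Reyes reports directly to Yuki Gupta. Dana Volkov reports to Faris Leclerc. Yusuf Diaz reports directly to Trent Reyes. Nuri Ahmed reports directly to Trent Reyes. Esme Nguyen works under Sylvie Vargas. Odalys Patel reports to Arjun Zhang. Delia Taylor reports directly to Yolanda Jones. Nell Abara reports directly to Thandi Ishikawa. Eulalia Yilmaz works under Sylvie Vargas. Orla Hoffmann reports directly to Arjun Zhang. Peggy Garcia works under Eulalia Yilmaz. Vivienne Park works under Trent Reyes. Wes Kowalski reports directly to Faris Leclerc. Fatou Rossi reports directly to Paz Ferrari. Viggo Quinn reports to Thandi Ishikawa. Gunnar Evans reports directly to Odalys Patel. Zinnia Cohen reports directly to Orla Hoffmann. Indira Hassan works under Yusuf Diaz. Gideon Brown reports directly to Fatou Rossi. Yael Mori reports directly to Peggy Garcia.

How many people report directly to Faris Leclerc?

5

Faris Leclerc directly manages Xochitl Usman, Arjun Zhang, Hugo Yamada, Dana Volkov, Wes Kowalski. That is 5 direct reports.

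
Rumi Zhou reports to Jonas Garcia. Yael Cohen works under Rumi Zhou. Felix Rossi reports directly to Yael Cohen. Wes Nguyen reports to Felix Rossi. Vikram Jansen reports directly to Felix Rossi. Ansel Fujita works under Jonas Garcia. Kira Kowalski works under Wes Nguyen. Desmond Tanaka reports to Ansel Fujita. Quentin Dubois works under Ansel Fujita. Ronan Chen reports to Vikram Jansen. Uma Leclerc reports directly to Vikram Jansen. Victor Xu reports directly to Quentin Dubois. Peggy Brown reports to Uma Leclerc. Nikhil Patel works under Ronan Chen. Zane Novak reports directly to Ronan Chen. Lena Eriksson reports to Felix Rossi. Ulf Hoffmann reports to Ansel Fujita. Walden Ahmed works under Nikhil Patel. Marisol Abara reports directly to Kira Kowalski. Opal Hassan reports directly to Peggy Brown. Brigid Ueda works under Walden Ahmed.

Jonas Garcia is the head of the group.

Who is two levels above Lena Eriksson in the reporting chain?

Yael Cohen

Lena Eriksson reports to Felix Rossi, and Felix Rossi reports to Yael Cohen. So Lena Eriksson's skip-level manager is Yael Cohen.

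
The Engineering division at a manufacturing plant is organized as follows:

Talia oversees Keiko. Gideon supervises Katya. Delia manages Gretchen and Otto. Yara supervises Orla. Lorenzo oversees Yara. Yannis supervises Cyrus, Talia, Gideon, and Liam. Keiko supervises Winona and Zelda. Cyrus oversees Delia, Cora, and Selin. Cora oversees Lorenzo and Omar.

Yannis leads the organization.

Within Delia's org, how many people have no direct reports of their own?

The people in Delia's organization with no one reporting to them are Otto, Gretchen. That is 2.

2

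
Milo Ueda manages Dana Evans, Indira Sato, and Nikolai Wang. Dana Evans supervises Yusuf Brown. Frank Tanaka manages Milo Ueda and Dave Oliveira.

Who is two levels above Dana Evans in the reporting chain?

Frank Tanaka

Dana Evans reports to Milo Ueda, and Milo Ueda reports to Frank Tanaka. So Dana Evans's skip-level manager is Frank Tanaka.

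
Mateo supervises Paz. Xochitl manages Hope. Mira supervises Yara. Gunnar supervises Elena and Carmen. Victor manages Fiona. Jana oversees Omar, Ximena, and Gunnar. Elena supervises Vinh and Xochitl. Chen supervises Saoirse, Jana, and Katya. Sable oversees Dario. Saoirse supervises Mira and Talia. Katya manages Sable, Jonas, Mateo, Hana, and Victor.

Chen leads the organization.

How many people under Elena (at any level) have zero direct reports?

2

The people in Elena's organization with no one reporting to them are Hope, Vinh. That is 2.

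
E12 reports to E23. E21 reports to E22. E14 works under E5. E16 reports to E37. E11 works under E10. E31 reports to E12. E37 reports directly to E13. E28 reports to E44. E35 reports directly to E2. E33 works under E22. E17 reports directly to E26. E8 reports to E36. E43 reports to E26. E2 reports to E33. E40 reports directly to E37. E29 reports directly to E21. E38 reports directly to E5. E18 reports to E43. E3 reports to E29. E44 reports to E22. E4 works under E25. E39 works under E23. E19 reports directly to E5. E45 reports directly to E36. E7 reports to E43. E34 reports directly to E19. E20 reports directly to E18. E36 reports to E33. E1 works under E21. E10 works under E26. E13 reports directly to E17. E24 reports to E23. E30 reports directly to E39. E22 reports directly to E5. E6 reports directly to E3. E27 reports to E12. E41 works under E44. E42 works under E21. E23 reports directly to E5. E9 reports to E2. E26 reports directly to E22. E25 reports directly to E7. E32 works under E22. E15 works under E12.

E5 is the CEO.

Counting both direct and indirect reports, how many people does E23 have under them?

7

E23 directly manages E12, E24, E39. Under E12: E15, E31, E27 (3). E24 has no reports. Under E39: E30 (1). So E23's organization is 3 direct reports plus everyone under them: 4 + 1 + 2 = 7.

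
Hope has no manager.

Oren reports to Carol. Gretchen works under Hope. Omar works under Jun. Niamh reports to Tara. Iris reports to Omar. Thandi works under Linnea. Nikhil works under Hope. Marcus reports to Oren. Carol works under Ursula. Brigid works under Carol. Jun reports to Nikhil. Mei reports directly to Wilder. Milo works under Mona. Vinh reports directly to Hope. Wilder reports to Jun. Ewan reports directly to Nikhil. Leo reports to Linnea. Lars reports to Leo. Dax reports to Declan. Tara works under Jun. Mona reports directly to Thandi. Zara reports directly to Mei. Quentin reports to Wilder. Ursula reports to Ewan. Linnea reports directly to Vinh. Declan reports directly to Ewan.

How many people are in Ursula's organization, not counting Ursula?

Ursula directly manages Carol. Under Carol: Brigid, Oren, Marcus (3). That's 4 in total.

4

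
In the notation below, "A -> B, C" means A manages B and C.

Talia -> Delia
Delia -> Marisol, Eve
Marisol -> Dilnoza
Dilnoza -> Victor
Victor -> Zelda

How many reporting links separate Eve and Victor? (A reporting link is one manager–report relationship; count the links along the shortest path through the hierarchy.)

4

Eve is 1 level below Delia, and Victor is 3 levels below Delia (their lowest common manager). The shortest path runs up from Eve to Delia and back down to Victor: 1 + 3 = 4 links.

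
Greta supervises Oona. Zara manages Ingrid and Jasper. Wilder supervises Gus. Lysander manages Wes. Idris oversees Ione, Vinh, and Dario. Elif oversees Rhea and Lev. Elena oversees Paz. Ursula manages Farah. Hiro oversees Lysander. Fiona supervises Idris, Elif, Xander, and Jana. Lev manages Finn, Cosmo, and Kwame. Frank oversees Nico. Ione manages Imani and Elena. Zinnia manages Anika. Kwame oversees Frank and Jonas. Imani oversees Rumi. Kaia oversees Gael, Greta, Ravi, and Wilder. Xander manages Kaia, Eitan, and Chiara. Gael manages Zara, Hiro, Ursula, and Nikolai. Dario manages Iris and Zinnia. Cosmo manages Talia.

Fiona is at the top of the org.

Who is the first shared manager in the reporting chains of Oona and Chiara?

Oona's chain of managers is Greta, Kaia, Xander, Fiona. Chiara's chain of managers is Xander, Fiona. The first manager that appears in both chains is Xander.

Xander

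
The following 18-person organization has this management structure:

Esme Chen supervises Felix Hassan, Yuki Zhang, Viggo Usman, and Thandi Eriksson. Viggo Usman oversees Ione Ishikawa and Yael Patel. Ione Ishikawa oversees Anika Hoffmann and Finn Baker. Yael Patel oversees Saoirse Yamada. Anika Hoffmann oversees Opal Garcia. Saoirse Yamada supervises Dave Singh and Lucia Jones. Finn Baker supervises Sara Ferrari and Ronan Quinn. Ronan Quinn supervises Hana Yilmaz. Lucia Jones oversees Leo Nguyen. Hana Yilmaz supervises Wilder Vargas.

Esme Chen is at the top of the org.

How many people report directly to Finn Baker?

2

Finn Baker directly manages Ronan Quinn, Sara Ferrari. That is 2 direct reports.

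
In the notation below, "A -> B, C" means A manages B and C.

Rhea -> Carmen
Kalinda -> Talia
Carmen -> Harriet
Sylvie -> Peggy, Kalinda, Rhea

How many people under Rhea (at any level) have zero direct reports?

1

The only person in Rhea's organization with no one reporting to them is Harriet. That is 1.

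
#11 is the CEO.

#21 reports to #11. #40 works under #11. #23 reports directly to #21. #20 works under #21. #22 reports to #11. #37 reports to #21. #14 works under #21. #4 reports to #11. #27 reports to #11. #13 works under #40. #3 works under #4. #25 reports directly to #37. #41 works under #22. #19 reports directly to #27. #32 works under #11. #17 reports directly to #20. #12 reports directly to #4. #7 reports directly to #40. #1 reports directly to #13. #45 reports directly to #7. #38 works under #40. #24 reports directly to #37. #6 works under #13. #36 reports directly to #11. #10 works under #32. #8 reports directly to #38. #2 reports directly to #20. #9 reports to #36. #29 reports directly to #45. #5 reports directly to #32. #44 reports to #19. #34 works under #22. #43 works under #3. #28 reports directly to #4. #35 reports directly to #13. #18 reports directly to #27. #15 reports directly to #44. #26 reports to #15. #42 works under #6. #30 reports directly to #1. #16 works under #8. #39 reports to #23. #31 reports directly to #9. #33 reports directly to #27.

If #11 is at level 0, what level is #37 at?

Chain from #37 up to #11: #37 → #21 → #11. That is 2 steps up, so #37 is 2 levels below #11.

2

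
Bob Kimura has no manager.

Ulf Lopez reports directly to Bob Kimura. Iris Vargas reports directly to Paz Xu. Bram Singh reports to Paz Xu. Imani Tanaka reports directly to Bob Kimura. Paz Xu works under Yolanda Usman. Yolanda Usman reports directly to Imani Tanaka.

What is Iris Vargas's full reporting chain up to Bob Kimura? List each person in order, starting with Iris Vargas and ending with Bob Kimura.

Iris Vargas -> Paz Xu -> Yolanda Usman -> Imani Tanaka -> Bob Kimura

Iris Vargas reports to Paz Xu. Paz Xu reports to Yolanda Usman. Yolanda Usman reports to Imani Tanaka. Imani Tanaka reports to Bob Kimura. Bob Kimura is at the top.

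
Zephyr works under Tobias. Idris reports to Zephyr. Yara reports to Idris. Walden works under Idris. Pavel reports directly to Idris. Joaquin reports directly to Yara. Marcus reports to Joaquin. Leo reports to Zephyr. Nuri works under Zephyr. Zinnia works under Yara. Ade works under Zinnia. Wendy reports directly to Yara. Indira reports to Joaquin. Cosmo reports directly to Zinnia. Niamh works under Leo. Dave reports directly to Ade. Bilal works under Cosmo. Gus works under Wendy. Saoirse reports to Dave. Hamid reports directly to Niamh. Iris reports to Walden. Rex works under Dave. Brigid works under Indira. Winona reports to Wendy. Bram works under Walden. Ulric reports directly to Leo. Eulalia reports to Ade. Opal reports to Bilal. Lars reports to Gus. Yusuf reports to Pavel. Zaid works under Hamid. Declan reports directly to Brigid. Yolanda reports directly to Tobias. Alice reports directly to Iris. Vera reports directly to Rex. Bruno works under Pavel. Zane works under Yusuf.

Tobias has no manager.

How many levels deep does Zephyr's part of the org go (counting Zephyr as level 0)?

The longest chain under Zephyr runs Zephyr → Idris → Yara → Zinnia → Ade → Dave → Rex → Vera, which is 7 levels below Zephyr.

7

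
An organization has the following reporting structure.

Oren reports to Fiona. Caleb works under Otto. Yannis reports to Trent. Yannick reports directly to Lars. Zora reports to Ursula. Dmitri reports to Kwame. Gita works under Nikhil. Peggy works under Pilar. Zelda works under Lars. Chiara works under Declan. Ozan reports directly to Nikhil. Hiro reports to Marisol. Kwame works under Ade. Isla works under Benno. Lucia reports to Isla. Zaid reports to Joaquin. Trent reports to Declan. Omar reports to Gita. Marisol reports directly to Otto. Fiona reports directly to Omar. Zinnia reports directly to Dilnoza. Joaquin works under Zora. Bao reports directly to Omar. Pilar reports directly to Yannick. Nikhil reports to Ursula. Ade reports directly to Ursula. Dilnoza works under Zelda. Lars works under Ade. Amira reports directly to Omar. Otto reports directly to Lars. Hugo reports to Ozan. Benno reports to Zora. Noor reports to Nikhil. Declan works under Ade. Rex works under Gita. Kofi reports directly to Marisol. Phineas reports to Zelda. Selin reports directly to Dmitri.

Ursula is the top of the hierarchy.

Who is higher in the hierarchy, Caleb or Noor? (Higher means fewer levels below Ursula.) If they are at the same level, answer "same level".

Noor

Caleb is 4 levels below Ursula; Noor is 2. Noor is higher.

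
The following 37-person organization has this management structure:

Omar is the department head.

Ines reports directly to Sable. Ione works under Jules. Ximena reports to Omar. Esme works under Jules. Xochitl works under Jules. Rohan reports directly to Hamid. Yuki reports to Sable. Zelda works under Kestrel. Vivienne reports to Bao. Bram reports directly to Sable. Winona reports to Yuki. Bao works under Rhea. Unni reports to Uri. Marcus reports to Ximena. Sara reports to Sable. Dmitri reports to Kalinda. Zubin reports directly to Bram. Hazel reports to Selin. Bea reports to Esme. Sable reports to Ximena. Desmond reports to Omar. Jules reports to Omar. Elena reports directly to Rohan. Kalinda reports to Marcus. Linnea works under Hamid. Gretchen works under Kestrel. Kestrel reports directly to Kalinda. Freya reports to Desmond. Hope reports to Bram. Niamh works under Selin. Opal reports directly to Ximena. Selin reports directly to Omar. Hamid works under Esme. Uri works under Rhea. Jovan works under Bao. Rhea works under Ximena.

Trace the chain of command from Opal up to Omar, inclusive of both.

Opal -> Ximena -> Omar

Opal reports to Ximena. Ximena reports to Omar. Omar is at the top.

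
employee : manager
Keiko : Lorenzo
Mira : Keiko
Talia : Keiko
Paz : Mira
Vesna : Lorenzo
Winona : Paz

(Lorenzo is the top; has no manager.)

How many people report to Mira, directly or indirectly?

2

Mira directly manages Paz. Under Paz: Winona (1). That's 2 in total.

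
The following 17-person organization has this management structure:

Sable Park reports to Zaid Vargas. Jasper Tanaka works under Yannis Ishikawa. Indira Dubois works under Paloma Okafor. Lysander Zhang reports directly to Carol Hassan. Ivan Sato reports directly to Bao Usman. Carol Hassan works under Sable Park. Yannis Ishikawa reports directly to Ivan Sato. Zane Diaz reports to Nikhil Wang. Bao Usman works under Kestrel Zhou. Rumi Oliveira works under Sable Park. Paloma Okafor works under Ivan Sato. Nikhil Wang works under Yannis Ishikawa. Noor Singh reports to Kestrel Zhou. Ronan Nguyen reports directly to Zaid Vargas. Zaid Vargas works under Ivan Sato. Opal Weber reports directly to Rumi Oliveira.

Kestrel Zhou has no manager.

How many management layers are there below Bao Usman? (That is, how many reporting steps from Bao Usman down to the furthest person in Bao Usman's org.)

The longest chain under Bao Usman runs Bao Usman → Ivan Sato → Zaid Vargas → Sable Park → Carol Hassan → Lysander Zhang, which is 5 levels below Bao Usman.

5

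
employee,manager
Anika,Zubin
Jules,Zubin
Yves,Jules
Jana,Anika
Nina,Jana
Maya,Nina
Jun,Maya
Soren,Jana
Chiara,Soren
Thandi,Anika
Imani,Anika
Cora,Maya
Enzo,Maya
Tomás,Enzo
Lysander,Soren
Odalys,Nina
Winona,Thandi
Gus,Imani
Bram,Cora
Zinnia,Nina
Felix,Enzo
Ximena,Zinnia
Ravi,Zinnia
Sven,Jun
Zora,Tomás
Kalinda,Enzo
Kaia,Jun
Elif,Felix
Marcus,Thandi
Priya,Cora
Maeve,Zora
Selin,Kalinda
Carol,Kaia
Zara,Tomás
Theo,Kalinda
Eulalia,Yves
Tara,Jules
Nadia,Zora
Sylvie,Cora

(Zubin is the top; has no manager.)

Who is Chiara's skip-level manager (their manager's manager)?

Jana

Chiara reports to Soren, and Soren reports to Jana. So Chiara's skip-level manager is Jana.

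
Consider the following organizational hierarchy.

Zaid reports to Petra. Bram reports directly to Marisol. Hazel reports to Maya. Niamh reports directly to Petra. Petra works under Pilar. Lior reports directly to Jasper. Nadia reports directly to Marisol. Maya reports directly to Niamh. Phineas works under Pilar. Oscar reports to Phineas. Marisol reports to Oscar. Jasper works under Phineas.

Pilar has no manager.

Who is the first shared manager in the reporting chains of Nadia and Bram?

Marisol

Nadia's chain of managers is Marisol, Oscar, Phineas, Pilar. Bram's chain of managers is Marisol, Oscar, Phineas, Pilar. The first manager that appears in both chains is Marisol.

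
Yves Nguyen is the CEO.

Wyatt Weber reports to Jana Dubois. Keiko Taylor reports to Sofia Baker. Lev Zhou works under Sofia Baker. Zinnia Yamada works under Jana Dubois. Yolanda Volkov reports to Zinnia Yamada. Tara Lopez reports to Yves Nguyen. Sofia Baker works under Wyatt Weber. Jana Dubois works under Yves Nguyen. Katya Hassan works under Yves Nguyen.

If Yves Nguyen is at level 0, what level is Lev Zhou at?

Chain from Lev Zhou up to Yves Nguyen: Lev Zhou → Sofia Baker → Wyatt Weber → Jana Dubois → Yves Nguyen. That is 4 steps up, so Lev Zhou is 4 levels below Yves Nguyen.

4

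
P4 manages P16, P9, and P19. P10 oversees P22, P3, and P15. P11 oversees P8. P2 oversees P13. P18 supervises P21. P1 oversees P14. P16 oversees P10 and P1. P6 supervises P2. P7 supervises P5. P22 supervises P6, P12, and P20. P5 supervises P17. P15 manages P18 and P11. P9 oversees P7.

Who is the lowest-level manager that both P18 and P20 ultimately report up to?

P18's chain of managers is P15, P10, P16, P4. P20's chain of managers is P22, P10, P16, P4. The first manager that appears in both chains is P10.

P10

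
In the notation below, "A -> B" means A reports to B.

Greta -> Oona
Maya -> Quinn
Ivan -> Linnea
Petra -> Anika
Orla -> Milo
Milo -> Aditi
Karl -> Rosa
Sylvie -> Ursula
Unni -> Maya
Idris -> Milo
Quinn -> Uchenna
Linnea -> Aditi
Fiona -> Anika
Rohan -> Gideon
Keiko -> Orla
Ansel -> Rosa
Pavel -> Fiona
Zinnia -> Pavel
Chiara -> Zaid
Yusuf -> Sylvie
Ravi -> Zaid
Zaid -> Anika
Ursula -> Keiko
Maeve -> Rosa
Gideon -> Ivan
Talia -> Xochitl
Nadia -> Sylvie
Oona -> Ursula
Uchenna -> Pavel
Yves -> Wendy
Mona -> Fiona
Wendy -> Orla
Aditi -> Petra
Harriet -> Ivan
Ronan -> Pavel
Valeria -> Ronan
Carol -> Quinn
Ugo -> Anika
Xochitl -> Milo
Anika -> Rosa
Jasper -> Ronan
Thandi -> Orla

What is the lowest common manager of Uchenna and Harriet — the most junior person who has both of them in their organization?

Uchenna's chain of managers is Pavel, Fiona, Anika, Rosa. Harriet's chain of managers is Ivan, Linnea, Aditi, Petra, Anika, Rosa. The first manager that appears in both chains is Anika.

Anika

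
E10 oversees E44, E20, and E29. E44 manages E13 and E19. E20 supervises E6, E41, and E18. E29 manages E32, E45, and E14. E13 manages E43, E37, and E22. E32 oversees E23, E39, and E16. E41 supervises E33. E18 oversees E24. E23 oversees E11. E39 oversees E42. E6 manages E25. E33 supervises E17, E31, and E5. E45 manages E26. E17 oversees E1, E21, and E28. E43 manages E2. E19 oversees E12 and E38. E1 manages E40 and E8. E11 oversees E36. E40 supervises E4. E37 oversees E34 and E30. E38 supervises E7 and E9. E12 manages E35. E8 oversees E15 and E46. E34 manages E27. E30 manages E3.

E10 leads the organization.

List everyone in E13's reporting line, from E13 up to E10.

E13 reports to E44. E44 reports to E10. E10 is at the top.

E13 -> E44 -> E10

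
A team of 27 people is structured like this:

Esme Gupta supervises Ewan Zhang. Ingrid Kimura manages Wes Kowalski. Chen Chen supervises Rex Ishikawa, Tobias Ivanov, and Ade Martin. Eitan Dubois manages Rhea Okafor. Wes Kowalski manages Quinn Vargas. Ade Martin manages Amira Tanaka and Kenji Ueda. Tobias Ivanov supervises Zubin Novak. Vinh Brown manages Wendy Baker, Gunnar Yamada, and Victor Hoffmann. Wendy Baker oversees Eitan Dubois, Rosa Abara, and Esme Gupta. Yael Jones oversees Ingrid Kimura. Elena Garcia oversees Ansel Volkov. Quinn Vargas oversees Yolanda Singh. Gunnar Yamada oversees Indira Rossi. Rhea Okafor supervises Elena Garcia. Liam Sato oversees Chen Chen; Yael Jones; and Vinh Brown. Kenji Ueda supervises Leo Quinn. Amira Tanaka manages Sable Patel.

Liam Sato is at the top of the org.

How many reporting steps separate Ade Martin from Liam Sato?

2

Chain from Ade Martin up to Liam Sato: Ade Martin → Chen Chen → Liam Sato. That is 2 steps up, so Ade Martin is 2 levels below Liam Sato.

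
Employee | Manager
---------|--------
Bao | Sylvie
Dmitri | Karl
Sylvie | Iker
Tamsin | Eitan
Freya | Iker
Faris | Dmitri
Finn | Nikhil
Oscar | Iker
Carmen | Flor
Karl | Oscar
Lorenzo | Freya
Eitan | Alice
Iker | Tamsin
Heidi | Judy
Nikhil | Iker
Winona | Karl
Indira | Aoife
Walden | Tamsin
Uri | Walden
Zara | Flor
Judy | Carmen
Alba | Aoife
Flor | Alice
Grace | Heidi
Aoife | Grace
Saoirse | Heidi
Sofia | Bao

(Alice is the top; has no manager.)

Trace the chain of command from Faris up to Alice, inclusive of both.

Faris -> Dmitri -> Karl -> Oscar -> Iker -> Tamsin -> Eitan -> Alice

Faris reports to Dmitri. Dmitri reports to Karl. Karl reports to Oscar. Oscar reports to Iker. Iker reports to Tamsin. Tamsin reports to Eitan. Eitan reports to Alice. Alice is at the top.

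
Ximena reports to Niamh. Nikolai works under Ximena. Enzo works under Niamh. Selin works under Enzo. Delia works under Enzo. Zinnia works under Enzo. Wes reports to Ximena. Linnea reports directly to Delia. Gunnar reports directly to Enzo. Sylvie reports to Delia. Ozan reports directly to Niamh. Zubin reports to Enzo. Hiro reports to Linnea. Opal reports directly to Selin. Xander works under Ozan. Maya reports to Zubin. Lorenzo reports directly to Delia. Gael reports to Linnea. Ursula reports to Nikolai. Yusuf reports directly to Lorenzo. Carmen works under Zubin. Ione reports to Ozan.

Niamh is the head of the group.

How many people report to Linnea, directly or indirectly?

Linnea directly manages Hiro, Gael. Hiro has no reports. Gael has no reports. So Linnea's organization is 2 direct reports plus everyone under them: 1 + 1 = 2.

2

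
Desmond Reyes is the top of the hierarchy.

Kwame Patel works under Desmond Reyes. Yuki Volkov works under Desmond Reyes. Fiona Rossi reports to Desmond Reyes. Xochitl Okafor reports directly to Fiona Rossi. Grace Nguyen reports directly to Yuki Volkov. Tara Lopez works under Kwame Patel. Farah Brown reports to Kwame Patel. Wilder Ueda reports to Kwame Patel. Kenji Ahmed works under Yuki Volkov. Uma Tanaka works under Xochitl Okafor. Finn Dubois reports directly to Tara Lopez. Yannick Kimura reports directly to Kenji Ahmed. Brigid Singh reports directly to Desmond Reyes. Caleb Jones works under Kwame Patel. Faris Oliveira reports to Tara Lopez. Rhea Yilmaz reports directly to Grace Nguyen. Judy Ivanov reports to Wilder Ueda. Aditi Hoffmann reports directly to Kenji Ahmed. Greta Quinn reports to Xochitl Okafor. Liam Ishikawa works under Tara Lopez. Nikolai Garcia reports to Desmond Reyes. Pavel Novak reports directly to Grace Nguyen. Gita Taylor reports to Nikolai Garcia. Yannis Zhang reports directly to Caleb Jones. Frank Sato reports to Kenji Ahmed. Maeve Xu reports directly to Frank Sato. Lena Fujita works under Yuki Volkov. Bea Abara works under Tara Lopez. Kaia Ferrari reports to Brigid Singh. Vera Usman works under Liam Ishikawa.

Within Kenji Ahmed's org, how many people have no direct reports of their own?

3

The people in Kenji Ahmed's organization with no one reporting to them are Maeve Xu, Aditi Hoffmann, Yannick Kimura. That is 3.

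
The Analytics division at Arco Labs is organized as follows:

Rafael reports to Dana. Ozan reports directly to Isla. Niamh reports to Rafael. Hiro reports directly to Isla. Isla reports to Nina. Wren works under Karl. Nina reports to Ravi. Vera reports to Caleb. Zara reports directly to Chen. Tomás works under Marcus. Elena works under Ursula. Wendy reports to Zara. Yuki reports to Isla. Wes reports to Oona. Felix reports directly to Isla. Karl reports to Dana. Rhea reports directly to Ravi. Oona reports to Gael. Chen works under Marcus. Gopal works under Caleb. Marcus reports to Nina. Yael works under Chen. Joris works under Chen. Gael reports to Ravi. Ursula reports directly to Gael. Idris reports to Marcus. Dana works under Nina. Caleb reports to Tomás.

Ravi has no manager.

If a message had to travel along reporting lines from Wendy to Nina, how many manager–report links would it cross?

4

Wendy is in Nina's organization: the chain from Wendy up to Nina is Wendy → Zara → Chen → Marcus → Nina, which is 4 links.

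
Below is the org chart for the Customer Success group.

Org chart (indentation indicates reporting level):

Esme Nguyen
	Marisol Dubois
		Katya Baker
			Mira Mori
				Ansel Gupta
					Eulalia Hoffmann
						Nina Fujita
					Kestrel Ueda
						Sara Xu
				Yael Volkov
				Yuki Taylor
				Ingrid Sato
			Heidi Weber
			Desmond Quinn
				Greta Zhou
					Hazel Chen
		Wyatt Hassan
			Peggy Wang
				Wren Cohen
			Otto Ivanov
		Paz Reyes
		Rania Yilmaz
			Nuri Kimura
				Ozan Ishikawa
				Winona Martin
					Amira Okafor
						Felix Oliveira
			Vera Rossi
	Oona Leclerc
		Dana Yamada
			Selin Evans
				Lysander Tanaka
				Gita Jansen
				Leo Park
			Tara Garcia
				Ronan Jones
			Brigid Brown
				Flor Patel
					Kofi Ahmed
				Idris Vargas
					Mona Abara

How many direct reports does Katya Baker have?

Katya Baker directly manages Mira Mori, Heidi Weber, Desmond Quinn. That is 3 direct reports.

3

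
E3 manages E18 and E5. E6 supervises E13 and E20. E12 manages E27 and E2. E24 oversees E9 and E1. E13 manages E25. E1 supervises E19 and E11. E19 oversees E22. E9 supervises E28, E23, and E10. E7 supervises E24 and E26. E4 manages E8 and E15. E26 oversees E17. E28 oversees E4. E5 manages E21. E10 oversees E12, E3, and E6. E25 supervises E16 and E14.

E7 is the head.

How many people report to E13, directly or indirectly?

3

E13 directly manages E25. Under E25: E16, E14 (2). That's 3 in total.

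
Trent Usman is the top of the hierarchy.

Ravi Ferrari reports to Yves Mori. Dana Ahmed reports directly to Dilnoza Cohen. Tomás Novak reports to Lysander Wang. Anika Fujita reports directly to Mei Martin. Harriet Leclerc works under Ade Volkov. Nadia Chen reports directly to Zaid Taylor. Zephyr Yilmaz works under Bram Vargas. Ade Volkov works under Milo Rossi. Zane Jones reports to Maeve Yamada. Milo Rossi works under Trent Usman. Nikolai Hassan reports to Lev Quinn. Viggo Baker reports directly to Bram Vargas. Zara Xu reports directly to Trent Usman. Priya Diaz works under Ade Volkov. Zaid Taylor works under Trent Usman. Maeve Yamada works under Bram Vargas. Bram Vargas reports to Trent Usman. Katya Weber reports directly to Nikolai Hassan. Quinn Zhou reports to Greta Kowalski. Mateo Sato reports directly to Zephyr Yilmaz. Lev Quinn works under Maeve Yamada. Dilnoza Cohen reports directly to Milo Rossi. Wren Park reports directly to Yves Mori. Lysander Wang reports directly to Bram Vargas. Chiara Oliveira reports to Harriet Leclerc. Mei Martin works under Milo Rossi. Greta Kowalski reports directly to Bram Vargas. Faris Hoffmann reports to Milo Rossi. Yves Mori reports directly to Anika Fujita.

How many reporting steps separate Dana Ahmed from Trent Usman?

3

Chain from Dana Ahmed up to Trent Usman: Dana Ahmed → Dilnoza Cohen → Milo Rossi → Trent Usman. That is 3 steps up, so Dana Ahmed is 3 levels below Trent Usman.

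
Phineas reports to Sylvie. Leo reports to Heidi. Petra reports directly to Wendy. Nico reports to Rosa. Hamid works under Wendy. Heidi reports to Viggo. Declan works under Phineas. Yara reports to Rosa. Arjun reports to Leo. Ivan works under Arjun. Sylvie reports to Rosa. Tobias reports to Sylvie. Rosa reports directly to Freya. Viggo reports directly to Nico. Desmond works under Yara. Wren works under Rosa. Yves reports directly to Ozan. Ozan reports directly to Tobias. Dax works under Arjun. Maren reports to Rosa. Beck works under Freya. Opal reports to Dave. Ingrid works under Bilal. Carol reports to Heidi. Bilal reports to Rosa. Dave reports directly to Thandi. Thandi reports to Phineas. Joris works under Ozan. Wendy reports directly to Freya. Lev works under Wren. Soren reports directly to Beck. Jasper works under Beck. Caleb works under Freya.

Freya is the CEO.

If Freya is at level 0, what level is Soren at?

Chain from Soren up to Freya: Soren → Beck → Freya. That is 2 steps up, so Soren is 2 levels below Freya.

2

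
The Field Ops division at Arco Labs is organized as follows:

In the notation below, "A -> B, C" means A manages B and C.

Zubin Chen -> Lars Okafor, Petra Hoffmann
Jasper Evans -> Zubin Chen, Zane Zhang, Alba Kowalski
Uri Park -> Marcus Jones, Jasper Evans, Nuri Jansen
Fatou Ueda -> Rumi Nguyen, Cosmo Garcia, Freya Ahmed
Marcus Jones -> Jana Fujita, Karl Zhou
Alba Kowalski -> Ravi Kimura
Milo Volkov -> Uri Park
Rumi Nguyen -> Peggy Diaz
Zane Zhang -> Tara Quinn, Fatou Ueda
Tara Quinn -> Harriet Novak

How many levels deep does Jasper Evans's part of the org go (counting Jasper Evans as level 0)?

The longest chain under Jasper Evans runs Jasper Evans → Zane Zhang → Fatou Ueda → Rumi Nguyen → Peggy Diaz, which is 4 levels below Jasper Evans.

4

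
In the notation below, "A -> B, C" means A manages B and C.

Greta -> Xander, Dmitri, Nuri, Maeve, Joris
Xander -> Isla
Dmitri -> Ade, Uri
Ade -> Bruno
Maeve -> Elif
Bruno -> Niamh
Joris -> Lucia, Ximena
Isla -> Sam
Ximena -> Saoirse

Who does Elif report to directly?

Elif reports directly to Maeve.

Maeve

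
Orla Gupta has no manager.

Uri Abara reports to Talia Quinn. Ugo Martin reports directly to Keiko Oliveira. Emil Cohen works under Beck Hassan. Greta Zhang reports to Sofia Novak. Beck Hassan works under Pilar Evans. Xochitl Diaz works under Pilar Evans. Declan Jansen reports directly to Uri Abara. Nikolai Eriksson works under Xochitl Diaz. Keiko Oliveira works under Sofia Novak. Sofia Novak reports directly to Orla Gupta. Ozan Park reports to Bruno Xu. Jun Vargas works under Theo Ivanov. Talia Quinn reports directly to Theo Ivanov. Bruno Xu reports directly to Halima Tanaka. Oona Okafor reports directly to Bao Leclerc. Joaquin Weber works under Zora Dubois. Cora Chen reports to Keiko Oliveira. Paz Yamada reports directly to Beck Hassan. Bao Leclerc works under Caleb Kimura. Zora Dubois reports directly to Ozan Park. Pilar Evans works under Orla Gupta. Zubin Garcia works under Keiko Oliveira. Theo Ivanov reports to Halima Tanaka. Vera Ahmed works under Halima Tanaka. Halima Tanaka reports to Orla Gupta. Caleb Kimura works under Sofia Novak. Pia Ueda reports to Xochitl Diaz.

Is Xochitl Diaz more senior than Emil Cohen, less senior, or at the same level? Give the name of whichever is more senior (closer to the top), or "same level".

Xochitl Diaz is 2 levels below Orla Gupta; Emil Cohen is 3. Xochitl Diaz is higher.

Xochitl Diaz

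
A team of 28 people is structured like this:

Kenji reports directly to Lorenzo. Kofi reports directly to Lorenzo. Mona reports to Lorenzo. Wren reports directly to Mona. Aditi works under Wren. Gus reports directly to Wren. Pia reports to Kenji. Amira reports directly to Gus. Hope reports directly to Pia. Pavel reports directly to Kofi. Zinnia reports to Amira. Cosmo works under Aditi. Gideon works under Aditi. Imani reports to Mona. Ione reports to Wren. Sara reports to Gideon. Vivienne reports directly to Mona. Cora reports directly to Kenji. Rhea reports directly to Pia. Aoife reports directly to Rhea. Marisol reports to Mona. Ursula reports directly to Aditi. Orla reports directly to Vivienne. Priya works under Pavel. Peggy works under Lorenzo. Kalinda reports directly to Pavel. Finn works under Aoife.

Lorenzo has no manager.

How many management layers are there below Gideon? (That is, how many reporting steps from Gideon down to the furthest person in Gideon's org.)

The longest chain under Gideon runs Gideon → Sara, which is 1 level below Gideon.

1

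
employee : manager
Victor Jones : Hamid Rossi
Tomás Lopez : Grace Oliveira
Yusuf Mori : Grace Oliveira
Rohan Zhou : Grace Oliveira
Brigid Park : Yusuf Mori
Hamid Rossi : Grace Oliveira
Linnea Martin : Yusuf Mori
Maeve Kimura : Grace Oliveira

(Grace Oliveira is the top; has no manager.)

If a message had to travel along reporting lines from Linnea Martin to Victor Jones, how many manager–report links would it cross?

Linnea Martin is 2 levels below Grace Oliveira, and Victor Jones is 2 levels below Grace Oliveira (their lowest common manager). The shortest path runs up from Linnea Martin to Grace Oliveira and back down to Victor Jones: 2 + 2 = 4 links.

4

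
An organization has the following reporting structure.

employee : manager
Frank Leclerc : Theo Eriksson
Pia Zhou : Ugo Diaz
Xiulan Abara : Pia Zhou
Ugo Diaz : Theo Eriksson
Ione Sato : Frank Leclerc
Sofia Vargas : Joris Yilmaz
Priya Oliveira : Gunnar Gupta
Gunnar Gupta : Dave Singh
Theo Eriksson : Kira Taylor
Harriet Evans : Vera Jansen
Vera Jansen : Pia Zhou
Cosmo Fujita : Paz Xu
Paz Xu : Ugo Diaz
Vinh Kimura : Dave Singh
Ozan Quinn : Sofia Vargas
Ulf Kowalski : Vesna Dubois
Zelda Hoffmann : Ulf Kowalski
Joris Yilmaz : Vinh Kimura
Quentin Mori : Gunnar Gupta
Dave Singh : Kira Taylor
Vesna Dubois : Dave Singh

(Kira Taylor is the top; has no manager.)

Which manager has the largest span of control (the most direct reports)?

Direct-report counts: Kira Taylor has 2; Theo Eriksson has 2; Frank Leclerc has 1; Ugo Diaz has 2; Paz Xu has 1; Pia Zhou has 2; Vera Jansen has 1; Dave Singh has 3; Vesna Dubois has 1; Ulf Kowalski has 1; Vinh Kimura has 1; Joris Yilmaz has 1; Sofia Vargas has 1; Gunnar Gupta has 2. The largest is 3, held by Dave Singh.

Dave Singh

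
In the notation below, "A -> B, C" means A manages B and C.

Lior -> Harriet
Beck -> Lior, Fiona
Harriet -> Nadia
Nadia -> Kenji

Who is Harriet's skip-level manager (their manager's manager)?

Harriet reports to Lior, and Lior reports to Beck. So Harriet's skip-level manager is Beck.

Beck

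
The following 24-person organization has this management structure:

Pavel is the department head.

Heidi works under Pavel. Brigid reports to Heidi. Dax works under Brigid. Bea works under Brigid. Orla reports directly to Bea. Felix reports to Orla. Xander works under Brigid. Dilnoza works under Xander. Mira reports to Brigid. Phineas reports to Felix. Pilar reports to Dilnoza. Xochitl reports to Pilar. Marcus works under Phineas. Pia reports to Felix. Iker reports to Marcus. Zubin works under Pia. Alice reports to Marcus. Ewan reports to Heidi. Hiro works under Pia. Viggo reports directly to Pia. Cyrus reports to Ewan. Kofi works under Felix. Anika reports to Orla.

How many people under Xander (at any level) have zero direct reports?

1

The only person in Xander's organization with no one reporting to them is Xochitl. That is 1.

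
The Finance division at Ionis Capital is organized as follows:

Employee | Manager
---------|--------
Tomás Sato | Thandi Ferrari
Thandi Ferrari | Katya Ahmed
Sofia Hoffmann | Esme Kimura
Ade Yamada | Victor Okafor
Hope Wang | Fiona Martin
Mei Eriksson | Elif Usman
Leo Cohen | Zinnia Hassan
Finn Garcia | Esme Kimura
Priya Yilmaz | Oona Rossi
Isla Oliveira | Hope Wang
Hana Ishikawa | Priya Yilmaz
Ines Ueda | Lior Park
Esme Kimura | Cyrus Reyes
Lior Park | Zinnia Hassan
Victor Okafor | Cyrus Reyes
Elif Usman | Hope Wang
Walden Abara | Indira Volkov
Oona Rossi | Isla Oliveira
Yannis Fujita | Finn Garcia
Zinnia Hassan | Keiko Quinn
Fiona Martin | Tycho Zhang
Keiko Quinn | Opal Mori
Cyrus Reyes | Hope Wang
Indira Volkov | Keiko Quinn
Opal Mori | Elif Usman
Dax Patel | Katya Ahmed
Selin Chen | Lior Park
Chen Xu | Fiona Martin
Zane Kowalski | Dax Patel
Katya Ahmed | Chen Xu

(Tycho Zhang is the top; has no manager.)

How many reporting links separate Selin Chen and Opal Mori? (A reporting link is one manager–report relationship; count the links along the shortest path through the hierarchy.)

Selin Chen is in Opal Mori's organization: the chain from Selin Chen up to Opal Mori is Selin Chen → Lior Park → Zinnia Hassan → Keiko Quinn → Opal Mori, which is 4 links.

4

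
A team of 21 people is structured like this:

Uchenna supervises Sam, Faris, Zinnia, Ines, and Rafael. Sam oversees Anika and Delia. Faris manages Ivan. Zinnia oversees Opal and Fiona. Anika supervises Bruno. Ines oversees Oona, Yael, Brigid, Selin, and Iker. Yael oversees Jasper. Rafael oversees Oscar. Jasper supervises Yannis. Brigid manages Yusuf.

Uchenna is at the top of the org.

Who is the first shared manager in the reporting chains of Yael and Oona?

Ines

Yael's chain of managers is Ines, Uchenna. Oona's chain of managers is Ines, Uchenna. The first manager that appears in both chains is Ines.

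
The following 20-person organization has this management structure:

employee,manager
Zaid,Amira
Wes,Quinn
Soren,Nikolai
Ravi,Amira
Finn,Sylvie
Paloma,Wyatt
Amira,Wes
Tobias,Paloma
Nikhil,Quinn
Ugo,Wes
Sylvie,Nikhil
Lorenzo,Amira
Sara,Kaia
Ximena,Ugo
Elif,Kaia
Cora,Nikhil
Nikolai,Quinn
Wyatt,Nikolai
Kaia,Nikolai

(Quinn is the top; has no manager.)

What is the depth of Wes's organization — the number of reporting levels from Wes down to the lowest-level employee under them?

The longest chain under Wes runs Wes → Amira → Lorenzo, which is 2 levels below Wes.

2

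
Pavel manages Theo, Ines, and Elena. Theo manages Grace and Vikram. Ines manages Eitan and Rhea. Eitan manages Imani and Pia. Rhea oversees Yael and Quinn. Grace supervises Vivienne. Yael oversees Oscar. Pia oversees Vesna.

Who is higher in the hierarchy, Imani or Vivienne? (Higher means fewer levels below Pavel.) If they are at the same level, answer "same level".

same level

Both Imani and Vivienne are 3 levels below Pavel.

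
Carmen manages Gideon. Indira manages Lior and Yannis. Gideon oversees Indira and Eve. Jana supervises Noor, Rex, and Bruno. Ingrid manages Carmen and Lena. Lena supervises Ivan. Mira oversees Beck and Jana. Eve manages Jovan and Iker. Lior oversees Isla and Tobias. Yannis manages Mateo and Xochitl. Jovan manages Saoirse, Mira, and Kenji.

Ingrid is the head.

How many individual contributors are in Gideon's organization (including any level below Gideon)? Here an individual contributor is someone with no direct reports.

11

The people in Gideon's organization with no one reporting to them are Xochitl, Mateo, Tobias, Isla, Iker, Saoirse, Beck, Bruno, Rex, Noor, Kenji. That is 11.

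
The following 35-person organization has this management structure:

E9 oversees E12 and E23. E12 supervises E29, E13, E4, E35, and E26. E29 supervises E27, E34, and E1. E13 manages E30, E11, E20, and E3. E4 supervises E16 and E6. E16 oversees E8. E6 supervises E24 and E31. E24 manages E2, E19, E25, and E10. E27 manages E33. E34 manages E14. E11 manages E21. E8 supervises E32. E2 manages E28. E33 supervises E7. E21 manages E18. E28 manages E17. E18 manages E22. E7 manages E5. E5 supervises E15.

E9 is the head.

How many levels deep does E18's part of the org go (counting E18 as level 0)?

1

The longest chain under E18 runs E18 → E22, which is 1 level below E18.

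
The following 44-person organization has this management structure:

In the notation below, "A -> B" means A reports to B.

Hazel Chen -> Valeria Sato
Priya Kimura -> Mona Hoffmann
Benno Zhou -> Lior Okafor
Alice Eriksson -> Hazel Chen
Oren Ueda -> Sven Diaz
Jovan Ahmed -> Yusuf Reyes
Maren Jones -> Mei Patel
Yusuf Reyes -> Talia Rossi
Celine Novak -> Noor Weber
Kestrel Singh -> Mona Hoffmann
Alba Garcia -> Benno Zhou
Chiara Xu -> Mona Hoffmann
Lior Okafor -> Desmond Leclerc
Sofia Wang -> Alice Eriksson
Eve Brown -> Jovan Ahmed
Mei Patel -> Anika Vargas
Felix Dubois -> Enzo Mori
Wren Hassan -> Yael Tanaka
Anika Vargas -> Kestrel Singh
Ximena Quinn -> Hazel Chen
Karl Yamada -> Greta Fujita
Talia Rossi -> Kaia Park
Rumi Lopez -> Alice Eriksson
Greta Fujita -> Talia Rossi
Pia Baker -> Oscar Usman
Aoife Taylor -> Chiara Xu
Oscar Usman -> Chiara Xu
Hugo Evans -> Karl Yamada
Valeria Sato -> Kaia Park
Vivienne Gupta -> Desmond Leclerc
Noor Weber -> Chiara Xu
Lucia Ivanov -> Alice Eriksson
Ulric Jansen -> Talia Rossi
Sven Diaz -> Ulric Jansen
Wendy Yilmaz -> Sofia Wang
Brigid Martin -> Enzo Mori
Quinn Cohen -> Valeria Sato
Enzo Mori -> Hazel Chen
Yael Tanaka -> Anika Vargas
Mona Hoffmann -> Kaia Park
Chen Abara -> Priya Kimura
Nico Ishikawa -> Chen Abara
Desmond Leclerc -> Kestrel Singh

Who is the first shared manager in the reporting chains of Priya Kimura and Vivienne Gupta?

Mona Hoffmann

Priya Kimura's chain of managers is Mona Hoffmann, Kaia Park. Vivienne Gupta's chain of managers is Desmond Leclerc, Kestrel Singh, Mona Hoffmann, Kaia Park. The first manager that appears in both chains is Mona Hoffmann.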